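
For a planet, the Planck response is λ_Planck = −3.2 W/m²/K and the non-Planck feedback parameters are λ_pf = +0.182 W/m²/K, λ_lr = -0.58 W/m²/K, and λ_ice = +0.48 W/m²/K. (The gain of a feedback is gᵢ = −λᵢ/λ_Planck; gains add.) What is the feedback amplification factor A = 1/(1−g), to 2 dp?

1.03

Convert to gains: g_pf = 0.182/3.2 = 0.05687; g_lr = -0.58/3.2 = -0.1812; g_ice = 0.48/3.2 = 0.15.
Total gain g = 0.02567.
A = 1/(1 − 0.02567) = 1.03.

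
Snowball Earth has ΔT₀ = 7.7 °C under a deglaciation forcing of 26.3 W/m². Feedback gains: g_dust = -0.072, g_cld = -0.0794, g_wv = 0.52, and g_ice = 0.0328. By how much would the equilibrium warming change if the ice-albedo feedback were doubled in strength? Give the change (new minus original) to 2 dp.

0.75 °C

Original: g = 0.4014, ΔT = 7.7/(1−0.4014) = 12.8633 °C.
With doubled ice-albedo: g' = 0.4342, ΔT' = 7.7/(1−0.4342) = 13.6090 °C.
Change = 13.6090 − 12.8633 = 0.75 °C.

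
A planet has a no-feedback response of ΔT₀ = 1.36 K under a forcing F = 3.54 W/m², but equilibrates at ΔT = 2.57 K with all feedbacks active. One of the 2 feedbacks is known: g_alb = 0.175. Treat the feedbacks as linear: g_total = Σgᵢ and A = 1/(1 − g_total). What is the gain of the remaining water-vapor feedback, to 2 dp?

Amplification A = ΔT/ΔT₀ = 2.57/1.36 = 1.89.
Total gain g = 1 − 1/A = 1 − 1/1.89 = 0.4709.
The known gain is 0.175.
g_wv = 0.4709 − 0.175 = 0.30.

0.30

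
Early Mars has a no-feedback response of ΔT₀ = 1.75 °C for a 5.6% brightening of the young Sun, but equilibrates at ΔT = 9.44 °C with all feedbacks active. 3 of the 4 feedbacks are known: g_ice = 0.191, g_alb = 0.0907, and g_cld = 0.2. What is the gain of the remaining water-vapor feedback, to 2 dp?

0.33

Amplification A = ΔT/ΔT₀ = 9.44/1.75 = 5.394.
Total gain g = 1 − 1/A = 1 − 1/5.394 = 0.8146.
Known gains sum to 0.191 + 0.0907 + 0.2 = 0.4817.
g_wv = 0.8146 − 0.4817 = 0.33.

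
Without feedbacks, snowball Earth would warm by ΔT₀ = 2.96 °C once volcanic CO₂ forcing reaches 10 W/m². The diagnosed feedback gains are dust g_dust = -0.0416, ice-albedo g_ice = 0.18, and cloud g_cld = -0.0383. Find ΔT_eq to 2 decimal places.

Total gain g = -0.0416 + 0.18 − 0.0383 = 0.1001.
Amplification A = 1/(1 − 0.1001) = 1.111.
ΔT = 2.96 × 1.111 = 3.29 °C.

3.29 °C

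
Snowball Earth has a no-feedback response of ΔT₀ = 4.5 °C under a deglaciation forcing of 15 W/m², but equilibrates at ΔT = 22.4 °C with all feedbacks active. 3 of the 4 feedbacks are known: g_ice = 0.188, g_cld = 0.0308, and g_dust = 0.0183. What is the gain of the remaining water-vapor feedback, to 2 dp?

Amplification A = ΔT/ΔT₀ = 22.4/4.5 = 4.978.
Total gain g = 1 − 1/A = 1 − 1/4.978 = 0.7991.
Known gains sum to 0.188 + 0.0308 + 0.0183 = 0.2371.
g_wv = 0.7991 − 0.2371 = 0.56.

0.56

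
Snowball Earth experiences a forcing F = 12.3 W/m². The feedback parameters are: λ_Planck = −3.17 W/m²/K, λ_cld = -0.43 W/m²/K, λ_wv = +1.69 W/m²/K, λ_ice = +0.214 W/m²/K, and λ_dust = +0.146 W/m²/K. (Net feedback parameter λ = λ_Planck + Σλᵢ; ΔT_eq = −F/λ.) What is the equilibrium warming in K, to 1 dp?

7.9 K

Net feedback parameter λ = (−3.17) + (-0.43) + (+1.69) + (+0.214) + (+0.146) = -1.55 W/m²/K.
ΔT = −F/λ = −12.3/(-1.55) = 7.9 K.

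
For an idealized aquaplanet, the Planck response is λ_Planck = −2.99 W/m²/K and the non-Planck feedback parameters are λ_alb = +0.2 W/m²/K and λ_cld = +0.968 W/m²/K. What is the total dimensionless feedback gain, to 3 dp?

0.391

Convert to gains: g_alb = 0.2/2.99 = 0.06689; g_cld = 0.968/2.99 = 0.3237.
Total gain g = 0.39059.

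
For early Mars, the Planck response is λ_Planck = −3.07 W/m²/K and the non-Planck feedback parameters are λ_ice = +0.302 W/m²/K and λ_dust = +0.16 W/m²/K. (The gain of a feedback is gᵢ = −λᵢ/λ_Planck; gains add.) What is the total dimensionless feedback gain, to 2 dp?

0.15

Convert to gains: g_ice = 0.302/3.07 = 0.09837; g_dust = 0.16/3.07 = 0.05212.
Total gain g = 0.15049.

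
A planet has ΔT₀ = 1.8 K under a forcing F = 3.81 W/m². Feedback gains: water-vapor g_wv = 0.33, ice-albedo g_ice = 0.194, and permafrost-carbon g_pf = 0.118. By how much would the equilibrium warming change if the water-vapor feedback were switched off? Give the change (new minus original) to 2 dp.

Original: g = 0.642, ΔT = 1.8/(1−0.642) = 5.0279 K.
Without water-vapor: g' = 0.312, ΔT' = 1.8/(1−0.312) = 2.6163 K.
Change = 2.6163 − 5.0279 = -2.41 K.

-2.41 K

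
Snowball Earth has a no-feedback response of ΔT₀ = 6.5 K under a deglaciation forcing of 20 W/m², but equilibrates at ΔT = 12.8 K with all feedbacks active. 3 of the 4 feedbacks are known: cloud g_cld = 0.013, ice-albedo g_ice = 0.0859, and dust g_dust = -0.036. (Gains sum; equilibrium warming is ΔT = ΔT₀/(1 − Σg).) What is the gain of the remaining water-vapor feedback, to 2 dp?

0.43

Amplification A = ΔT/ΔT₀ = 12.8/6.5 = 1.969.
Total gain g = 1 − 1/A = 1 − 1/1.969 = 0.4921.
Known gains sum to 0.013 + 0.0859 − 0.036 = 0.0629.
g_wv = 0.4921 − 0.0629 = 0.43.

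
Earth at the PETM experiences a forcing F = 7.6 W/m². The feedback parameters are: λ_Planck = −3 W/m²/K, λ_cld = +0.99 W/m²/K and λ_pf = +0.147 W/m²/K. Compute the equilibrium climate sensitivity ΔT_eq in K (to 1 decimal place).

Net feedback parameter λ = (−3) + (+0.99) + (+0.147) = -1.863 W/m²/K.
ΔT = −F/λ = −7.6/(-1.863) = 4.1 K.

4.1 K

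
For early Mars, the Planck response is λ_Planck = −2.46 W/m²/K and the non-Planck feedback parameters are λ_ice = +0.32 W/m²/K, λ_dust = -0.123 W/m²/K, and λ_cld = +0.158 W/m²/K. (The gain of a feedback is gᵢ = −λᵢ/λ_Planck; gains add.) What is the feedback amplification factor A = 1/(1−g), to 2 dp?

Convert to gains: g_ice = 0.32/2.46 = 0.1301; g_dust = -0.123/2.46 = -0.05; g_cld = 0.158/2.46 = 0.06423.
Total gain g = 0.14433.
A = 1/(1 − 0.14433) = 1.17.

1.17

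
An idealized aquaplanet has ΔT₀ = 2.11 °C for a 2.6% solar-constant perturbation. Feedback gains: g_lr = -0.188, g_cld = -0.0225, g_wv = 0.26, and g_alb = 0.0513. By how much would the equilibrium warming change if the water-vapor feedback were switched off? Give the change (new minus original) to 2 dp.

Original: g = 0.1008, ΔT = 2.11/(1−0.1008) = 2.3465 °C.
Without water-vapor: g' = -0.1592, ΔT' = 2.11/(1+0.1592) = 1.8202 °C.
Change = 1.8202 − 2.3465 = -0.53 °C.

-0.53 °C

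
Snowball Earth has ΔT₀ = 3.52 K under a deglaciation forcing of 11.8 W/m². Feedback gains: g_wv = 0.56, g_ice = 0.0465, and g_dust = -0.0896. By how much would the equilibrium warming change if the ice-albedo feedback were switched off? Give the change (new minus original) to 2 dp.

Original: g = 0.5169, ΔT = 3.52/(1−0.5169) = 7.2863 K.
Without ice-albedo: g' = 0.4704, ΔT' = 3.52/(1−0.4704) = 6.6465 K.
Change = 6.6465 − 7.2863 = -0.64 K.

-0.64 K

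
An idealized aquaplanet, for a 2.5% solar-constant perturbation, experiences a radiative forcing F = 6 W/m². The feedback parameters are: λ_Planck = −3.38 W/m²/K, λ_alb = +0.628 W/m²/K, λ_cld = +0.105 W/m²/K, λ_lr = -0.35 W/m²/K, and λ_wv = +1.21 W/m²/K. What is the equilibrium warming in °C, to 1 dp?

3.4 °C

Net feedback parameter λ = (−3.38) + (+0.628) + (+0.105) + (-0.35) + (+1.21) = -1.787 W/m²/K.
ΔT = −F/λ = −6/(-1.787) = 3.4 °C.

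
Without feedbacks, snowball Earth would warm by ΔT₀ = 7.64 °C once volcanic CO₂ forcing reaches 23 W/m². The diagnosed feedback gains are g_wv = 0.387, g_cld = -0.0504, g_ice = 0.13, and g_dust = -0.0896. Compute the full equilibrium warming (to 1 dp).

12.3 °C

Total gain g = 0.387 − 0.0504 + 0.13 − 0.0896 = 0.377.
Amplification A = 1/(1 − 0.377) = 1.605.
ΔT = 7.64 × 1.605 = 12.3 °C.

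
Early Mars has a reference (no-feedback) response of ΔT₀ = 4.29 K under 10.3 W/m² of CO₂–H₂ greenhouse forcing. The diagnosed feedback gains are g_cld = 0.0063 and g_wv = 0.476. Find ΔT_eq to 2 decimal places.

Total gain g = 0.0063 + 0.476 = 0.4823.
Amplification A = 1/(1 − 0.4823) = 1.932.
ΔT = 4.29 × 1.932 = 8.29 K.

8.29 K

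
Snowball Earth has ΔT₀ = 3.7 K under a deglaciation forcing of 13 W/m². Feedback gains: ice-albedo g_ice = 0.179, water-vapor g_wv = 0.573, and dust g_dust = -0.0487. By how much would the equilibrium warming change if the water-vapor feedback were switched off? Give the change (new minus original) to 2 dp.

-8.22 K

Original: g = 0.7033, ΔT = 3.7/(1−0.7033) = 12.4705 K.
Without water-vapor: g' = 0.1303, ΔT' = 3.7/(1−0.1303) = 4.2543 K.
Change = 4.2543 − 12.4705 = -8.22 K.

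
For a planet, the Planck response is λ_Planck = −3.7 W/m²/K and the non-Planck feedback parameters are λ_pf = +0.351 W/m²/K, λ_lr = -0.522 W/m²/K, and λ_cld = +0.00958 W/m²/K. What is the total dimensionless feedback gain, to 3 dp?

Convert to gains: g_pf = 0.351/3.7 = 0.09486; g_lr = -0.522/3.7 = -0.1411; g_cld = 0.00958/3.7 = 0.002589.
Total gain g = -0.043651.

-0.044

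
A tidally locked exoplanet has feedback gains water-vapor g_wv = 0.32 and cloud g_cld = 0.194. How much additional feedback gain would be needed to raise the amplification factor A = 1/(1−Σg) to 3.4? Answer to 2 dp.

Current total gain = 0.514.
Target gain for A = 3.4: g* = 1 − 1/3.4 = 0.7059.
Additional gain needed = 0.7059 − 0.514 = 0.19.

0.19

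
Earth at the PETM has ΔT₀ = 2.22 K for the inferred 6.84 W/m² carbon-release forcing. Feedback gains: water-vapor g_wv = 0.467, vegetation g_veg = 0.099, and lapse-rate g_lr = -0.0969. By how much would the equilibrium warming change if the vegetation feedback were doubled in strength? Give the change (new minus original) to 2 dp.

0.96 K

Original: g = 0.4691, ΔT = 2.22/(1−0.4691) = 4.1816 K.
With doubled vegetation: g' = 0.5681, ΔT' = 2.22/(1−0.5681) = 5.1401 K.
Change = 5.1401 − 4.1816 = 0.96 K.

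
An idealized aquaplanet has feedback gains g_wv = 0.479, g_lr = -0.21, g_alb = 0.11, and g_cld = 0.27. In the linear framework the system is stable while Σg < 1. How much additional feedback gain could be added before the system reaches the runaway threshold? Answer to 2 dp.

0.35

Current total gain = 0.479 − 0.21 + 0.11 + 0.27 = 0.649.
Margin to runaway = 1 − 0.649 = 0.35.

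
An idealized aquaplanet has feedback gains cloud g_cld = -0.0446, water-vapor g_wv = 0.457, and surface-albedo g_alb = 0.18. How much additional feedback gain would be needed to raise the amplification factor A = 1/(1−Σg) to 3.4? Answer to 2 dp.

Current total gain = 0.5924.
Target gain for A = 3.4: g* = 1 − 1/3.4 = 0.7059.
Additional gain needed = 0.7059 − 0.5924 = 0.11.

0.11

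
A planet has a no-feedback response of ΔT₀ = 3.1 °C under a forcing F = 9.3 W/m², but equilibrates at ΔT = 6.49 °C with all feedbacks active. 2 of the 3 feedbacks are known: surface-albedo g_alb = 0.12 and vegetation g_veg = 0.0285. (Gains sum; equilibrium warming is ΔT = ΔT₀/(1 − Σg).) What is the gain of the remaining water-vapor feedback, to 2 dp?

0.37

Amplification A = ΔT/ΔT₀ = 6.49/3.1 = 2.094.
Total gain g = 1 − 1/A = 1 − 1/2.094 = 0.5224.
Known gains sum to 0.12 + 0.0285 = 0.1485.
g_wv = 0.5224 − 0.1485 = 0.37.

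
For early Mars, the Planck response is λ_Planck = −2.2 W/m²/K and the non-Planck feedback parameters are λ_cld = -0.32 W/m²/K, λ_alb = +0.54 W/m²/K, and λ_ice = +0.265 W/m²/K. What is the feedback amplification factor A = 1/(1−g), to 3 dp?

Convert to gains: g_cld = -0.32/2.2 = -0.1455; g_alb = 0.54/2.2 = 0.2455; g_ice = 0.265/2.2 = 0.1205.
Total gain g = 0.2205.
A = 1/(1 − 0.2205) = 1.283.

1.283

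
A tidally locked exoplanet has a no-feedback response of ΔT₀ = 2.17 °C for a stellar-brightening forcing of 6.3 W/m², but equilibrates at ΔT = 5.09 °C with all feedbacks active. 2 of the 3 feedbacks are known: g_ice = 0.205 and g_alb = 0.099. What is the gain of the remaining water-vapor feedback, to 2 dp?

0.27

Amplification A = ΔT/ΔT₀ = 5.09/2.17 = 2.346.
Total gain g = 1 − 1/A = 1 − 1/2.346 = 0.5737.
Known gains sum to 0.205 + 0.099 = 0.304.
g_wv = 0.5737 − 0.304 = 0.27.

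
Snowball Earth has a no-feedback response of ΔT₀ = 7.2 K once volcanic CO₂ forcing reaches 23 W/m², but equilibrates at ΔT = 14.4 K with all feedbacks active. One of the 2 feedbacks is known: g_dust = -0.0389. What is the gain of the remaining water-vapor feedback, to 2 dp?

0.54

Amplification A = ΔT/ΔT₀ = 14.4/7.2 = 2.
Total gain g = 1 − 1/A = 1 − 1/2 = 0.5.
The known gain is -0.0389.
g_wv = 0.5 + 0.0389 = 0.54.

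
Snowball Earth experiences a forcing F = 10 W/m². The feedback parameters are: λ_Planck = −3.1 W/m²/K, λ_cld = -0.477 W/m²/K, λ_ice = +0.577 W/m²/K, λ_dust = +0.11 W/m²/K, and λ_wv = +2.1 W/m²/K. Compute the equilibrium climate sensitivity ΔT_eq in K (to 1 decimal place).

Net feedback parameter λ = (−3.1) + (-0.477) + (+0.577) + (+0.11) + (+2.1) = -0.79 W/m²/K.
ΔT = −F/λ = −10/(-0.79) = 12.7 K.

12.7 K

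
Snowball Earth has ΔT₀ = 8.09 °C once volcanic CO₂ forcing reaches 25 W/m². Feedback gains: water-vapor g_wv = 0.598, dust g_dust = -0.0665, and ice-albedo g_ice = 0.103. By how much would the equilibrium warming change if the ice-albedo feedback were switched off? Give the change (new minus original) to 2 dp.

Original: g = 0.6345, ΔT = 8.09/(1−0.6345) = 22.1341 °C.
Without ice-albedo: g' = 0.5315, ΔT' = 8.09/(1−0.5315) = 17.2679 °C.
Change = 17.2679 − 22.1341 = -4.87 °C.

-4.87 °C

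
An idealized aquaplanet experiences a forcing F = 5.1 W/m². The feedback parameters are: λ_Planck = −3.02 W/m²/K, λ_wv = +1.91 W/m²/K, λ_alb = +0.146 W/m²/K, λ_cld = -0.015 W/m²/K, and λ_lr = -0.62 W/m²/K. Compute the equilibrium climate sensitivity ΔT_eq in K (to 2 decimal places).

3.19 K

Net feedback parameter λ = (−3.02) + (+1.91) + (+0.146) + (-0.015) + (-0.62) = -1.599 W/m²/K.
ΔT = −F/λ = −5.1/(-1.599) = 3.19 K.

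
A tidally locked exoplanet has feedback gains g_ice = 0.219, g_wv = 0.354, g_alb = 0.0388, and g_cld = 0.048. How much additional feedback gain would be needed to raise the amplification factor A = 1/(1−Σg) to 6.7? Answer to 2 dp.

Current total gain = 0.6598.
Target gain for A = 6.7: g* = 1 − 1/6.7 = 0.8507.
Additional gain needed = 0.8507 − 0.6598 = 0.19.

0.19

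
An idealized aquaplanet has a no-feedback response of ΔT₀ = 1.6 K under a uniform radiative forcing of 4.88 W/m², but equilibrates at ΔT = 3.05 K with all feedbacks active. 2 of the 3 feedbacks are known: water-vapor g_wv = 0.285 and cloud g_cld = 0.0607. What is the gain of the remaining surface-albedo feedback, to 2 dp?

Amplification A = ΔT/ΔT₀ = 3.05/1.6 = 1.906.
Total gain g = 1 − 1/A = 1 − 1/1.906 = 0.4753.
Known gains sum to 0.285 + 0.0607 = 0.3457.
g_alb = 0.4753 − 0.3457 = 0.13.

0.13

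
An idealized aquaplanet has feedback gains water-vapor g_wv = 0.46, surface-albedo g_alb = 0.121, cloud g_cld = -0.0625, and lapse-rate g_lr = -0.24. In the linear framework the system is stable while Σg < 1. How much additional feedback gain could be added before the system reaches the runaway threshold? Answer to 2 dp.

0.72

Current total gain = 0.46 + 0.121 − 0.0625 − 0.24 = 0.2785.
Margin to runaway = 1 − 0.2785 = 0.72.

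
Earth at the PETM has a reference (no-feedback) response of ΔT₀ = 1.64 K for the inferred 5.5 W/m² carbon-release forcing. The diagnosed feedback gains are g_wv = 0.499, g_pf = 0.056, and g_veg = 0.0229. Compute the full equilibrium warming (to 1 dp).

3.9 K

Total gain g = 0.499 + 0.056 + 0.0229 = 0.5779.
Amplification A = 1/(1 − 0.5779) = 2.369.
ΔT = 1.64 × 2.369 = 3.9 K.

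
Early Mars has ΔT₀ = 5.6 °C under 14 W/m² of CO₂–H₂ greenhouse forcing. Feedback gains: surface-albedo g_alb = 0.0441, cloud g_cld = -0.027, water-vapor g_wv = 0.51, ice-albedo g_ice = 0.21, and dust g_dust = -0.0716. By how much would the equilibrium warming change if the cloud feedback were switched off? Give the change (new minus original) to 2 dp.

Original: g = 0.6655, ΔT = 5.6/(1−0.6655) = 16.7414 °C.
Without cloud: g' = 0.6925, ΔT' = 5.6/(1−0.6925) = 18.2114 °C.
Change = 18.2114 − 16.7414 = 1.47 °C.

1.47 °C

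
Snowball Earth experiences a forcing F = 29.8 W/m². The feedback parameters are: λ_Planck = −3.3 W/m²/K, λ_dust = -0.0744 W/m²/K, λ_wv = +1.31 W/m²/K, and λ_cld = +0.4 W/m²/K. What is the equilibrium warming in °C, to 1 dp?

17.9 °C

Net feedback parameter λ = (−3.3) + (-0.0744) + (+1.31) + (+0.4) = -1.6644 W/m²/K.
ΔT = −F/λ = −29.8/(-1.6644) = 17.9 °C.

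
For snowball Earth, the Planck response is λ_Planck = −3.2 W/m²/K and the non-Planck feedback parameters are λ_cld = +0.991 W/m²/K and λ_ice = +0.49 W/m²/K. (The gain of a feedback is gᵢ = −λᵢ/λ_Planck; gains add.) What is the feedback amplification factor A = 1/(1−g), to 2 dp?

Convert to gains: g_cld = 0.991/3.2 = 0.3097; g_ice = 0.49/3.2 = 0.1531.
Total gain g = 0.4628.
A = 1/(1 − 0.4628) = 1.86.

1.86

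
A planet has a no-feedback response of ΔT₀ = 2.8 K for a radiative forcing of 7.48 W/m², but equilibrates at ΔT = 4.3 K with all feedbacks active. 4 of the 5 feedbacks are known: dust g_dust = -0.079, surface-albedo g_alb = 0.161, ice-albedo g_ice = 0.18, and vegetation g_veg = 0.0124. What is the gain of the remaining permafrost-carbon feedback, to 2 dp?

Amplification A = ΔT/ΔT₀ = 4.3/2.8 = 1.536.
Total gain g = 1 − 1/A = 1 − 1/1.536 = 0.349.
Known gains sum to -0.079 + 0.161 + 0.18 + 0.0124 = 0.2744.
g_pf = 0.349 − 0.2744 = 0.07.

0.07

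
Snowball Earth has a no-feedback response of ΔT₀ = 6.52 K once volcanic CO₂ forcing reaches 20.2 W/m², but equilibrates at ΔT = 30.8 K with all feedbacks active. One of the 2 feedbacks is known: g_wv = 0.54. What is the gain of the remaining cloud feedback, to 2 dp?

0.25

Amplification A = ΔT/ΔT₀ = 30.8/6.52 = 4.724.
Total gain g = 1 − 1/A = 1 − 1/4.724 = 0.7883.
The known gain is 0.54.
g_cld = 0.7883 − 0.54 = 0.25.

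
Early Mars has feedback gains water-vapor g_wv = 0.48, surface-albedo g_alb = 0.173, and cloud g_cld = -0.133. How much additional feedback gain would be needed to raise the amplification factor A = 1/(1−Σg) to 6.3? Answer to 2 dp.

0.32

Current total gain = 0.52.
Target gain for A = 6.3: g* = 1 − 1/6.3 = 0.8413.
Additional gain needed = 0.8413 − 0.52 = 0.32.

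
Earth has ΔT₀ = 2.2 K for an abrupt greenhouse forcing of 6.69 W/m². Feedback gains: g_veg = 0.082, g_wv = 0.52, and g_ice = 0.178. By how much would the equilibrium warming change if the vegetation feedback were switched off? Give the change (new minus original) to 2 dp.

Original: g = 0.78, ΔT = 2.2/(1−0.78) = 10.0000 K.
Without vegetation: g' = 0.698, ΔT' = 2.2/(1−0.698) = 7.2848 K.
Change = 7.2848 − 10.0000 = -2.72 K.

-2.72 K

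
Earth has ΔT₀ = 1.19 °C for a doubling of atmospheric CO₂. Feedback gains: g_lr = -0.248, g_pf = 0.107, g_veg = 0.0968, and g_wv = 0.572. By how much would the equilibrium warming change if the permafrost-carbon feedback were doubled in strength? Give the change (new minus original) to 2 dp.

0.74 °C

Original: g = 0.5278, ΔT = 1.19/(1−0.5278) = 2.5201 °C.
With doubled permafrost-carbon: g' = 0.6348, ΔT' = 1.19/(1−0.6348) = 3.2585 °C.
Change = 3.2585 − 2.5201 = 0.74 °C.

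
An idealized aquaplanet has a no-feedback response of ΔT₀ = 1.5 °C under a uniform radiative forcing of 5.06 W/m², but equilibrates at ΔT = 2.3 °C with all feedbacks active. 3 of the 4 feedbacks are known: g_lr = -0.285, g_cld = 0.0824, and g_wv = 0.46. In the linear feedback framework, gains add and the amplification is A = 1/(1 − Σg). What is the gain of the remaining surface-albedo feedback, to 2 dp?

0.09

Amplification A = ΔT/ΔT₀ = 2.3/1.5 = 1.533.
Total gain g = 1 − 1/A = 1 − 1/1.533 = 0.3477.
Known gains sum to -0.285 + 0.0824 + 0.46 = 0.2574.
g_alb = 0.3477 − 0.2574 = 0.09.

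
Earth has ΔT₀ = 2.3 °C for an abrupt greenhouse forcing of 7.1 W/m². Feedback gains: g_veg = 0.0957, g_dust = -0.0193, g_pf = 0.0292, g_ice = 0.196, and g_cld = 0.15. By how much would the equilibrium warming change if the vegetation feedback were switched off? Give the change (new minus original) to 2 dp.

-0.62 °C

Original: g = 0.4516, ΔT = 2.3/(1−0.4516) = 4.1940 °C.
Without vegetation: g' = 0.3559, ΔT' = 2.3/(1−0.3559) = 3.5709 °C.
Change = 3.5709 − 4.1940 = -0.62 °C.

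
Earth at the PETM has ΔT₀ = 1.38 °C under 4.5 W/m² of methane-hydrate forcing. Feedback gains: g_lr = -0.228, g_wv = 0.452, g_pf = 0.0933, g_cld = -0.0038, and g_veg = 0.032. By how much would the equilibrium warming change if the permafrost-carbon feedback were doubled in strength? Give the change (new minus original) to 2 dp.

0.35 °C

Original: g = 0.3455, ΔT = 1.38/(1−0.3455) = 2.1085 °C.
With doubled permafrost-carbon: g' = 0.4388, ΔT' = 1.38/(1−0.4388) = 2.4590 °C.
Change = 2.4590 − 2.1085 = 0.35 °C.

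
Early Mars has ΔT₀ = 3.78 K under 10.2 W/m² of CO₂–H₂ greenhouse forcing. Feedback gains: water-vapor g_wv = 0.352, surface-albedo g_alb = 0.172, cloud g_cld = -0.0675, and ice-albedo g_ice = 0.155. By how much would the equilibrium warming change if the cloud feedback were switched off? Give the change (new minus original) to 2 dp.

Original: g = 0.6115, ΔT = 3.78/(1−0.6115) = 9.7297 K.
Without cloud: g' = 0.679, ΔT' = 3.78/(1−0.679) = 11.7757 K.
Change = 11.7757 − 9.7297 = 2.05 K.

2.05 K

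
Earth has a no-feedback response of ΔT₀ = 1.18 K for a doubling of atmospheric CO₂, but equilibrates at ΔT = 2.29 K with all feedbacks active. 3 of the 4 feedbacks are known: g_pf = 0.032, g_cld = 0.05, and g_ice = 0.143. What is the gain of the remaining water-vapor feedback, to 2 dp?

Amplification A = ΔT/ΔT₀ = 2.29/1.18 = 1.941.
Total gain g = 1 − 1/A = 1 − 1/1.941 = 0.4848.
Known gains sum to 0.032 + 0.05 + 0.143 = 0.225.
g_wv = 0.4848 − 0.225 = 0.26.

0.26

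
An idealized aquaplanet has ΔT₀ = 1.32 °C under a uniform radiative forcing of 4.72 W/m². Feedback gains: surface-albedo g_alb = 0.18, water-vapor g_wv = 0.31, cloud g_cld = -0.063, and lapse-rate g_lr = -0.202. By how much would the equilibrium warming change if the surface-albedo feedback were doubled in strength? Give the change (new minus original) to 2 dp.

0.52 °C

Original: g = 0.225, ΔT = 1.32/(1−0.225) = 1.7032 °C.
With doubled surface-albedo: g' = 0.405, ΔT' = 1.32/(1−0.405) = 2.2185 °C.
Change = 2.2185 − 1.7032 = 0.52 °C.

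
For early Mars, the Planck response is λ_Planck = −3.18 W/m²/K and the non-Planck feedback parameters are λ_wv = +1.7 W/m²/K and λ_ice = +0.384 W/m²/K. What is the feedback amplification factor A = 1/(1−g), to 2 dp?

Convert to gains: g_wv = 1.7/3.18 = 0.5346; g_ice = 0.384/3.18 = 0.1208.
Total gain g = 0.6554.
A = 1/(1 − 0.6554) = 2.90.

2.90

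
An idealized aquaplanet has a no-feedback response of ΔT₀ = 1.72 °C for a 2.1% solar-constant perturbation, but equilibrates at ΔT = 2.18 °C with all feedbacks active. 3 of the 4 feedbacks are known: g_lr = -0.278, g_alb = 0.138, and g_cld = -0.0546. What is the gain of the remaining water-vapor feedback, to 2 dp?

Amplification A = ΔT/ΔT₀ = 2.18/1.72 = 1.267.
Total gain g = 1 − 1/A = 1 − 1/1.267 = 0.2107.
Known gains sum to -0.278 + 0.138 − 0.0546 = -0.1946.
g_wv = 0.2107 + 0.1946 = 0.41.

0.41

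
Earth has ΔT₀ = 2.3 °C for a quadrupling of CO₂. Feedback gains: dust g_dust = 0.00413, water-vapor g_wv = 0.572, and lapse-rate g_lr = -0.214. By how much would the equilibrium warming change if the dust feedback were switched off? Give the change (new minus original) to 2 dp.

Original: g = 0.36213, ΔT = 2.3/(1−0.36213) = 3.6058 °C.
Without dust: g' = 0.358, ΔT' = 2.3/(1−0.358) = 3.5826 °C.
Change = 3.5826 − 3.6058 = -0.02 °C.

-0.02 °C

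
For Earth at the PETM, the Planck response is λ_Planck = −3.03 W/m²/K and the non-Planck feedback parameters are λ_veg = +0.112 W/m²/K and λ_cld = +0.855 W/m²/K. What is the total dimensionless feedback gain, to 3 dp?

0.319

Convert to gains: g_veg = 0.112/3.03 = 0.03696; g_cld = 0.855/3.03 = 0.2822.
Total gain g = 0.31916.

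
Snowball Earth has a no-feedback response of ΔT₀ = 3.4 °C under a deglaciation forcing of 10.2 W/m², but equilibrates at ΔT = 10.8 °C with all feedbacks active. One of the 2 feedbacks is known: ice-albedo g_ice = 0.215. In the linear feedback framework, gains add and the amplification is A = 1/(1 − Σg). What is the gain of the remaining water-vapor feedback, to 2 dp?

0.47

Amplification A = ΔT/ΔT₀ = 10.8/3.4 = 3.176.
Total gain g = 1 − 1/A = 1 − 1/3.176 = 0.6851.
The known gain is 0.215.
g_wv = 0.6851 − 0.215 = 0.47.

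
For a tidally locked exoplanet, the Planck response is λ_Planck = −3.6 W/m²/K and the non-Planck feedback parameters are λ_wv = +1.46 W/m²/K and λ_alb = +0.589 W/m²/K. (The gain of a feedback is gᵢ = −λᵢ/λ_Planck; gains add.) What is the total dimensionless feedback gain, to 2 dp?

0.57

Convert to gains: g_wv = 1.46/3.6 = 0.4056; g_alb = 0.589/3.6 = 0.1636.
Total gain g = 0.5692.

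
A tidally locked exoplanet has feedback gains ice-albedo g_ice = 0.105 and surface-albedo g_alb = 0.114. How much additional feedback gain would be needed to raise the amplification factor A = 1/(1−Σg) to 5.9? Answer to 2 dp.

0.61

Current total gain = 0.219.
Target gain for A = 5.9: g* = 1 − 1/5.9 = 0.8305.
Additional gain needed = 0.8305 − 0.219 = 0.61.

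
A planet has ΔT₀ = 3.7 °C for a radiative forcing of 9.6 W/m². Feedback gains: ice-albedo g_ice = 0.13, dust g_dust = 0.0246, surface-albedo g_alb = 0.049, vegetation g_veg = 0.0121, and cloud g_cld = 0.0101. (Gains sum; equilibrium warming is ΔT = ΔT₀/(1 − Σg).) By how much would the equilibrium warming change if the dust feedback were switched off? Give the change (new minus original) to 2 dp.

Original: g = 0.2258, ΔT = 3.7/(1−0.2258) = 4.7791 °C.
Without dust: g' = 0.2012, ΔT' = 3.7/(1−0.2012) = 4.6319 °C.
Change = 4.6319 − 4.7791 = -0.15 °C.

-0.15 °C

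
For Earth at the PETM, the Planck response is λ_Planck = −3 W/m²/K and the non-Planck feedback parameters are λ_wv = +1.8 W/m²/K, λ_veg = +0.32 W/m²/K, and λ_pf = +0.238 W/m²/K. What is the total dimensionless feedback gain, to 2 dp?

Convert to gains: g_wv = 1.8/3 = 0.6; g_veg = 0.32/3 = 0.1067; g_pf = 0.238/3 = 0.07933.
Total gain g = 0.78603.

0.79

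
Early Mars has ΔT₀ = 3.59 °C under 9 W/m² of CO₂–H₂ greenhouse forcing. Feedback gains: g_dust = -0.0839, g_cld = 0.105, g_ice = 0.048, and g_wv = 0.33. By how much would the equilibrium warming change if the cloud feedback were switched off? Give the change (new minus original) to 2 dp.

Original: g = 0.3991, ΔT = 3.59/(1−0.3991) = 5.9744 °C.
Without cloud: g' = 0.2941, ΔT' = 3.59/(1−0.2941) = 5.0857 °C.
Change = 5.0857 − 5.9744 = -0.89 °C.

-0.89 °C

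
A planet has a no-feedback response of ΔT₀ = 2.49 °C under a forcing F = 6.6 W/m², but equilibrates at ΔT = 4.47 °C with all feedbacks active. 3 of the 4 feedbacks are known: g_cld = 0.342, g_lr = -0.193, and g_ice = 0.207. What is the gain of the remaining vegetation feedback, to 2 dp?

0.09

Amplification A = ΔT/ΔT₀ = 4.47/2.49 = 1.795.
Total gain g = 1 − 1/A = 1 − 1/1.795 = 0.4429.
Known gains sum to 0.342 − 0.193 + 0.207 = 0.356.
g_veg = 0.4429 − 0.356 = 0.09.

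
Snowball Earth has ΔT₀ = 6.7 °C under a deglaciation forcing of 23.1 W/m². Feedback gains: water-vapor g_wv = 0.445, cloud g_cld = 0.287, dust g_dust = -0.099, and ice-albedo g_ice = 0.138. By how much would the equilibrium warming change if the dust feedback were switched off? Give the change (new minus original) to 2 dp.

Original: g = 0.771, ΔT = 6.7/(1−0.771) = 29.2576 °C.
Without dust: g' = 0.87, ΔT' = 6.7/(1−0.87) = 51.5385 °C.
Change = 51.5385 − 29.2576 = 22.28 °C.

22.28 °C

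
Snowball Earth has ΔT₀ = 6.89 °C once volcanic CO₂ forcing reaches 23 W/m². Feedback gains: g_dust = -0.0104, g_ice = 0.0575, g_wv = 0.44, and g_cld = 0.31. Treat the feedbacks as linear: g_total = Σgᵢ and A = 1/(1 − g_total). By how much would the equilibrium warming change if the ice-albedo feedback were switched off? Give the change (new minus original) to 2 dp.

Original: g = 0.7971, ΔT = 6.89/(1−0.7971) = 33.9576 °C.
Without ice-albedo: g' = 0.7396, ΔT' = 6.89/(1−0.7396) = 26.4593 °C.
Change = 26.4593 − 33.9576 = -7.50 °C.

-7.50 °C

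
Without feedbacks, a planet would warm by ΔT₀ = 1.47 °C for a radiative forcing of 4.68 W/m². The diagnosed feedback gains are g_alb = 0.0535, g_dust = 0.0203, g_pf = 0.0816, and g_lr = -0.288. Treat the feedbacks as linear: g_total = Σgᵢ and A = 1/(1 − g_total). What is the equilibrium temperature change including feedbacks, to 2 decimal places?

1.30 °C

Total gain g = 0.0535 + 0.0203 + 0.0816 − 0.288 = -0.1326.
Amplification A = 1/(1 + 0.1326) = 0.8829.
ΔT = 1.47 × 0.8829 = 1.30 °C.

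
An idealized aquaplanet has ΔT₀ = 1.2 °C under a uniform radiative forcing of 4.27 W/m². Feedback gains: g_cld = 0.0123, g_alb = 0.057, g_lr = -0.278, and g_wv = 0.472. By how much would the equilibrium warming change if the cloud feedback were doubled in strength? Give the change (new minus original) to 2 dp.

Original: g = 0.2633, ΔT = 1.2/(1−0.2633) = 1.6289 °C.
With doubled cloud: g' = 0.2756, ΔT' = 1.2/(1−0.2756) = 1.6565 °C.
Change = 1.6565 − 1.6289 = 0.03 °C.

0.03 °C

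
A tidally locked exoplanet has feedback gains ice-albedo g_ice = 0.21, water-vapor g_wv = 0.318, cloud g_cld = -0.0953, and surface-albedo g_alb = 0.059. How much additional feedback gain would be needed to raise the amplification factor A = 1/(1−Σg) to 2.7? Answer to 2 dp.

0.14

Current total gain = 0.4917.
Target gain for A = 2.7: g* = 1 − 1/2.7 = 0.6296.
Additional gain needed = 0.6296 − 0.4917 = 0.14.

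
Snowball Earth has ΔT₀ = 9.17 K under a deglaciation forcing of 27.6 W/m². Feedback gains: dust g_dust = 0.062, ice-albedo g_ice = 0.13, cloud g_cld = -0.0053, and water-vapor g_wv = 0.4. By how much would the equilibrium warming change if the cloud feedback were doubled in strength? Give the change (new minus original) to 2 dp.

Original: g = 0.5867, ΔT = 9.17/(1−0.5867) = 22.1873 K.
With doubled cloud: g' = 0.5814, ΔT' = 9.17/(1−0.5814) = 21.9064 K.
Change = 21.9064 − 22.1873 = -0.28 K.

-0.28 K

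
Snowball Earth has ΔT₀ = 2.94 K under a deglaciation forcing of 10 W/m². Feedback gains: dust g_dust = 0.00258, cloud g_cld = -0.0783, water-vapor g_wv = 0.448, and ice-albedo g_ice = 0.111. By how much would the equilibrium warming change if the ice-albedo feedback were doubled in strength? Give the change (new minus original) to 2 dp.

Original: g = 0.48328, ΔT = 2.94/(1−0.48328) = 5.6897 K.
With doubled ice-albedo: g' = 0.59428, ΔT' = 2.94/(1−0.59428) = 7.2464 K.
Change = 7.2464 − 5.6897 = 1.56 K.

1.56 K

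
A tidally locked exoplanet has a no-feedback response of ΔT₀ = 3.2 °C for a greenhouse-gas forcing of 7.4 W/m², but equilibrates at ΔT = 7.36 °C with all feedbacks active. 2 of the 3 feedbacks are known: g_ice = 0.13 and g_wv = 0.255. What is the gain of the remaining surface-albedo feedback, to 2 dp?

0.18

Amplification A = ΔT/ΔT₀ = 7.36/3.2 = 2.3.
Total gain g = 1 − 1/A = 1 − 1/2.3 = 0.5652.
Known gains sum to 0.13 + 0.255 = 0.385.
g_alb = 0.5652 − 0.385 = 0.18.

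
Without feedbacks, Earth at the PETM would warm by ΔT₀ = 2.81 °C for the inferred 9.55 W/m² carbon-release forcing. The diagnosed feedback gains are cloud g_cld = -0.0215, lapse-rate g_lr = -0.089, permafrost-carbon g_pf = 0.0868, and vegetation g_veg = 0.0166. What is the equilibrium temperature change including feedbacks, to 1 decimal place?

2.8 °C

Total gain g = -0.0215 − 0.089 + 0.0868 + 0.0166 = -0.0071.
Amplification A = 1/(1 + 0.0071) = 0.993.
ΔT = 2.81 × 0.993 = 2.8 °C.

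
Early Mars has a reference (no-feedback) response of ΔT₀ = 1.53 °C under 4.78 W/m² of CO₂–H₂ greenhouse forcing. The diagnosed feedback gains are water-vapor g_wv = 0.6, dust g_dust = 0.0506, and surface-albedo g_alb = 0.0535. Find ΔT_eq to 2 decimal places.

5.17 °C

Total gain g = 0.6 + 0.0506 + 0.0535 = 0.7041.
Amplification A = 1/(1 − 0.7041) = 3.38.
ΔT = 1.53 × 3.38 = 5.17 °C.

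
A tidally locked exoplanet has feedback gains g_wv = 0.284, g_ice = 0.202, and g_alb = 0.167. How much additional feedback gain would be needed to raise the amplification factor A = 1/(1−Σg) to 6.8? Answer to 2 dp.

Current total gain = 0.653.
Target gain for A = 6.8: g* = 1 − 1/6.8 = 0.8529.
Additional gain needed = 0.8529 − 0.653 = 0.20.

0.20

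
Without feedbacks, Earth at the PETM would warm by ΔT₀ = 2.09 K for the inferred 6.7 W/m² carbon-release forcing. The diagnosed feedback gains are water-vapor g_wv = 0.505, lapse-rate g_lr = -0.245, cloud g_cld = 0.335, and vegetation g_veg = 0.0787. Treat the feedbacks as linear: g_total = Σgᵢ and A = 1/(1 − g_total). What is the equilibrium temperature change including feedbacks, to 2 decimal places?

Total gain g = 0.505 − 0.245 + 0.335 + 0.0787 = 0.6737.
Amplification A = 1/(1 − 0.6737) = 3.065.
ΔT = 2.09 × 3.065 = 6.41 K.

6.41 K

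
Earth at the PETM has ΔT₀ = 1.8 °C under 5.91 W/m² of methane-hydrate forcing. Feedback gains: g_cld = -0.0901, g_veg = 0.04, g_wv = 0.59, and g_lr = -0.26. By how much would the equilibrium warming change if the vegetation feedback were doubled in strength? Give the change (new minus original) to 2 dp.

0.15 °C

Original: g = 0.2799, ΔT = 1.8/(1−0.2799) = 2.4997 °C.
With doubled vegetation: g' = 0.3199, ΔT' = 1.8/(1−0.3199) = 2.6467 °C.
Change = 2.6467 − 2.4997 = 0.15 °C.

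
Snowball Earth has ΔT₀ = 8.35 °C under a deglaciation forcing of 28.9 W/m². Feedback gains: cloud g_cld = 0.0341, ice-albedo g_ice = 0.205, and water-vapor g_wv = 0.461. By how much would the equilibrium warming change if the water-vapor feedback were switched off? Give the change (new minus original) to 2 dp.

-16.87 °C

Original: g = 0.7001, ΔT = 8.35/(1−0.7001) = 27.8426 °C.
Without water-vapor: g' = 0.2391, ΔT' = 8.35/(1−0.2391) = 10.9738 °C.
Change = 10.9738 − 27.8426 = -16.87 °C.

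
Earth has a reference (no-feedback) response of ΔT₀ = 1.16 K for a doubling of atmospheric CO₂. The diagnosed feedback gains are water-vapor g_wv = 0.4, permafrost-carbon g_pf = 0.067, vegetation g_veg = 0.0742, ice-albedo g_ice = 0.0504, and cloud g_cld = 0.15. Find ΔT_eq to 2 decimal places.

Total gain g = 0.4 + 0.067 + 0.0742 + 0.0504 + 0.15 = 0.7416.
Amplification A = 1/(1 − 0.7416) = 3.87.
ΔT = 1.16 × 3.87 = 4.49 K.

4.49 K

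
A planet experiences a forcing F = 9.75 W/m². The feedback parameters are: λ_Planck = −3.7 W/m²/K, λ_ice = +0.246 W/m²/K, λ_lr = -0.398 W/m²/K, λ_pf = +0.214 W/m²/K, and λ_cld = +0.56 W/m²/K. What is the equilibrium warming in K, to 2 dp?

Net feedback parameter λ = (−3.7) + (+0.246) + (-0.398) + (+0.214) + (+0.56) = -3.078 W/m²/K.
ΔT = −F/λ = −9.75/(-3.078) = 3.17 K.

3.17 K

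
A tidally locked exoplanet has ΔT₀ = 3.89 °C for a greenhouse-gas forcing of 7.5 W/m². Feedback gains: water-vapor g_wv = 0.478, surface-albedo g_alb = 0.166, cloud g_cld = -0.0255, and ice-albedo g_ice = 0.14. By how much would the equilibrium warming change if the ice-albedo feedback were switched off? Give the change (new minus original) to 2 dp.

-5.91 °C

Original: g = 0.7585, ΔT = 3.89/(1−0.7585) = 16.1077 °C.
Without ice-albedo: g' = 0.6185, ΔT' = 3.89/(1−0.6185) = 10.1966 °C.
Change = 10.1966 − 16.1077 = -5.91 °C.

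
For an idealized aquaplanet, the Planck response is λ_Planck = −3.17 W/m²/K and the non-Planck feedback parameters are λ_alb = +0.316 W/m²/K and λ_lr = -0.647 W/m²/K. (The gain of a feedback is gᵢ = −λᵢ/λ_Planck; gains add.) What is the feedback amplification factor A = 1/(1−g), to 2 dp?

0.91

Convert to gains: g_alb = 0.316/3.17 = 0.09968; g_lr = -0.647/3.17 = -0.2041.
Total gain g = -0.10442.
A = 1/(1 + 0.10442) = 0.91.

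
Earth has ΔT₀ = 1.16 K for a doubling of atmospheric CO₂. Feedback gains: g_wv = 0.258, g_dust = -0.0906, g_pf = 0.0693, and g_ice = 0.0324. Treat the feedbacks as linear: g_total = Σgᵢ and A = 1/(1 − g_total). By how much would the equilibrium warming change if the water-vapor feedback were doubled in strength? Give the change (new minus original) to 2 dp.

Original: g = 0.2691, ΔT = 1.16/(1−0.2691) = 1.5871 K.
With doubled water-vapor: g' = 0.5271, ΔT' = 1.16/(1−0.5271) = 2.4529 K.
Change = 2.4529 − 1.5871 = 0.87 K.

0.87 K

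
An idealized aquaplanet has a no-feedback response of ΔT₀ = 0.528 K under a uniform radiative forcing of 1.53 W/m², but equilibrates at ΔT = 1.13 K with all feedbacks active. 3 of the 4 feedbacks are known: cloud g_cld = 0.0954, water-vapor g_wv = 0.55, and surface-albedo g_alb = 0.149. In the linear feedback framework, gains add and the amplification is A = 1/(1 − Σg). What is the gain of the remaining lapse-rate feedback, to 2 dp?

-0.26

Amplification A = ΔT/ΔT₀ = 1.13/0.528 = 2.14.
Total gain g = 1 − 1/A = 1 − 1/2.14 = 0.5327.
Known gains sum to 0.0954 + 0.55 + 0.149 = 0.7944.
g_lr = 0.5327 − 0.7944 = -0.26.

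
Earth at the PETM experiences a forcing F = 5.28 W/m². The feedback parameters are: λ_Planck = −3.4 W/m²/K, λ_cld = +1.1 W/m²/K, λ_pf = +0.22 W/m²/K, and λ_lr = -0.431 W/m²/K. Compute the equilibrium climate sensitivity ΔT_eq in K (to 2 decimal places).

Net feedback parameter λ = (−3.4) + (+1.1) + (+0.22) + (-0.431) = -2.511 W/m²/K.
ΔT = −F/λ = −5.28/(-2.511) = 2.10 K.

2.10 K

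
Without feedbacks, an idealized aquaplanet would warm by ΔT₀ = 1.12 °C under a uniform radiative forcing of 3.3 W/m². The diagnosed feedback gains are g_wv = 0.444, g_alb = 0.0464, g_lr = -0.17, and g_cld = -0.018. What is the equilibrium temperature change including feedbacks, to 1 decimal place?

Total gain g = 0.444 + 0.0464 − 0.17 − 0.018 = 0.3024.
Amplification A = 1/(1 − 0.3024) = 1.433.
ΔT = 1.12 × 1.433 = 1.6 °C.

1.6 °C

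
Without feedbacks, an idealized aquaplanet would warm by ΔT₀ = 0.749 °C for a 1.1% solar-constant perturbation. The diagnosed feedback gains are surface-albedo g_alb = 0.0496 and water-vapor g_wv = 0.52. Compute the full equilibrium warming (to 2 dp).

Total gain g = 0.0496 + 0.52 = 0.5696.
Amplification A = 1/(1 − 0.5696) = 2.323.
ΔT = 0.749 × 2.323 = 1.74 °C.

1.74 °C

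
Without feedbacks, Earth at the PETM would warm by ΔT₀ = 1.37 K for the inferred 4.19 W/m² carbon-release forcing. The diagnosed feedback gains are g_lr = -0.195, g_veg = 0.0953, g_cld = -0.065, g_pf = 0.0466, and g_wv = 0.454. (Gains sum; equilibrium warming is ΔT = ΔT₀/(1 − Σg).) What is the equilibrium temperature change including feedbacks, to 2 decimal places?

2.06 K

Total gain g = -0.195 + 0.0953 − 0.065 + 0.0466 + 0.454 = 0.3359.
Amplification A = 1/(1 − 0.3359) = 1.506.
ΔT = 1.37 × 1.506 = 2.06 K.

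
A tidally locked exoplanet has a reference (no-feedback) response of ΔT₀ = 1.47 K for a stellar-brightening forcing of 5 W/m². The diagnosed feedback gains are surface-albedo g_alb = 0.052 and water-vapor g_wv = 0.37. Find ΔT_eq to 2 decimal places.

2.54 K

Total gain g = 0.052 + 0.37 = 0.422.
Amplification A = 1/(1 − 0.422) = 1.73.
ΔT = 1.47 × 1.73 = 2.54 K.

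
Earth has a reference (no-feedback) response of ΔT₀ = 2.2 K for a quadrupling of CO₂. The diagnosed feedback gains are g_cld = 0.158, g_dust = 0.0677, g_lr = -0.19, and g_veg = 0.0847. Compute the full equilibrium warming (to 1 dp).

Total gain g = 0.158 + 0.0677 − 0.19 + 0.0847 = 0.1204.
Amplification A = 1/(1 − 0.1204) = 1.137.
ΔT = 2.2 × 1.137 = 2.5 K.

2.5 K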